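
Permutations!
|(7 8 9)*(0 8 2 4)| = |(0 8 9 7 2 4)| = 6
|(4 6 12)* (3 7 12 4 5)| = 4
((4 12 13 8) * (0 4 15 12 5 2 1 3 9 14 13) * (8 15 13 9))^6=(0 8 5 15 1)(2 12 3 4 13)=[8, 0, 12, 4, 13, 15, 6, 7, 5, 9, 10, 11, 3, 2, 14, 1]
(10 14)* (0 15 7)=[15, 1, 2, 3, 4, 5, 6, 0, 8, 9, 14, 11, 12, 13, 10, 7]=(0 15 7)(10 14)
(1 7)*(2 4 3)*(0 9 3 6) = (0 9 3 2 4 6)(1 7) = [9, 7, 4, 2, 6, 5, 0, 1, 8, 3]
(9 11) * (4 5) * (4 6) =[0, 1, 2, 3, 5, 6, 4, 7, 8, 11, 10, 9] =(4 5 6)(9 11)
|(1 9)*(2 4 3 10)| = |(1 9)(2 4 3 10)| = 4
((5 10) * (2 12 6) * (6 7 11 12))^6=(12)=[0, 1, 2, 3, 4, 5, 6, 7, 8, 9, 10, 11, 12]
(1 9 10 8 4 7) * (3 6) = (1 9 10 8 4 7)(3 6) = [0, 9, 2, 6, 7, 5, 3, 1, 4, 10, 8]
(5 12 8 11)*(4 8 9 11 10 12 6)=[0, 1, 2, 3, 8, 6, 4, 7, 10, 11, 12, 5, 9]=(4 8 10 12 9 11 5 6)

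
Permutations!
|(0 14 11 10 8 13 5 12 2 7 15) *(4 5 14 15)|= 10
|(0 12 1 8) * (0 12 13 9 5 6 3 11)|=|(0 13 9 5 6 3 11)(1 8 12)|=21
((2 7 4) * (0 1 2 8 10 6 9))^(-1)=(0 9 6 10 8 4 7 2 1)=[9, 0, 1, 3, 7, 5, 10, 2, 4, 6, 8]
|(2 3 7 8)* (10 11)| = 4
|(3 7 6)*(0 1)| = 6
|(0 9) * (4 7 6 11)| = 4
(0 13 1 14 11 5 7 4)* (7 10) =(0 13 1 14 11 5 10 7 4) =[13, 14, 2, 3, 0, 10, 6, 4, 8, 9, 7, 5, 12, 1, 11]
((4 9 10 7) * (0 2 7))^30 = (10) = [0, 1, 2, 3, 4, 5, 6, 7, 8, 9, 10]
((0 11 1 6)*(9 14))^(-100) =[0, 1, 2, 3, 4, 5, 6, 7, 8, 9, 10, 11, 12, 13, 14] =(14)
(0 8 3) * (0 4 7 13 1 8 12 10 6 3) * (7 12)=(0 7 13 1 8)(3 4 12 10 6)=[7, 8, 2, 4, 12, 5, 3, 13, 0, 9, 6, 11, 10, 1]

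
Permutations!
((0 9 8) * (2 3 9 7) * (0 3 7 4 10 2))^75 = (10) = [0, 1, 2, 3, 4, 5, 6, 7, 8, 9, 10]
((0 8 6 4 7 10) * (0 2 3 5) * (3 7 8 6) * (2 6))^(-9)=[0, 1, 2, 3, 4, 5, 6, 7, 8, 9, 10]=(10)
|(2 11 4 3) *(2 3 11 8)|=2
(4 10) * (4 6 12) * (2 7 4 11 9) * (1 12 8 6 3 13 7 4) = (1 12 11 9 2 4 10 3 13 7)(6 8) = [0, 12, 4, 13, 10, 5, 8, 1, 6, 2, 3, 9, 11, 7]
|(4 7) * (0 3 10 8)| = |(0 3 10 8)(4 7)| = 4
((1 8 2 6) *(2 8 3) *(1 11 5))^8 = (1 2 11)(3 6 5) = [0, 2, 11, 6, 4, 3, 5, 7, 8, 9, 10, 1]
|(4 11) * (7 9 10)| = 6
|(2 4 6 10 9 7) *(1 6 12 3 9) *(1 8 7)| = |(1 6 10 8 7 2 4 12 3 9)| = 10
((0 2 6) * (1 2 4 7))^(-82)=(0 7 2)(1 6 4)=[7, 6, 0, 3, 1, 5, 4, 2]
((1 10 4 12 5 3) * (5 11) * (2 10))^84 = (1 12)(2 11)(3 4)(5 10) = [0, 12, 11, 4, 3, 10, 6, 7, 8, 9, 5, 2, 1]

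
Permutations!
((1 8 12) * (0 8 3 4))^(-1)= (0 4 3 1 12 8)= [4, 12, 2, 1, 3, 5, 6, 7, 0, 9, 10, 11, 8]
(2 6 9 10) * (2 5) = (2 6 9 10 5) = [0, 1, 6, 3, 4, 2, 9, 7, 8, 10, 5]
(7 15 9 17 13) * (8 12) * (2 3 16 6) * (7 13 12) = [0, 1, 3, 16, 4, 5, 2, 15, 7, 17, 10, 11, 8, 13, 14, 9, 6, 12] = (2 3 16 6)(7 15 9 17 12 8)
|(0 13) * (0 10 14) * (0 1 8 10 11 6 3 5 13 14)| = 5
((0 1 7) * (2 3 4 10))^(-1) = [7, 0, 10, 2, 3, 5, 6, 1, 8, 9, 4] = (0 7 1)(2 10 4 3)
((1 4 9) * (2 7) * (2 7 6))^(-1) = (1 9 4)(2 6) = [0, 9, 6, 3, 1, 5, 2, 7, 8, 4]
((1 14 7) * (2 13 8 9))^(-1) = (1 7 14)(2 9 8 13) = [0, 7, 9, 3, 4, 5, 6, 14, 13, 8, 10, 11, 12, 2, 1]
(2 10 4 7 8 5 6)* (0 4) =[4, 1, 10, 3, 7, 6, 2, 8, 5, 9, 0] =(0 4 7 8 5 6 2 10)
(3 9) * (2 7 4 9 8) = (2 7 4 9 3 8) = [0, 1, 7, 8, 9, 5, 6, 4, 2, 3]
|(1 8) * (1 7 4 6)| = 5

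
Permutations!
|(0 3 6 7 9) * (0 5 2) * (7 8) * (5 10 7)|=|(0 3 6 8 5 2)(7 9 10)|=6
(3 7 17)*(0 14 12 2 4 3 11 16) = (0 14 12 2 4 3 7 17 11 16) = [14, 1, 4, 7, 3, 5, 6, 17, 8, 9, 10, 16, 2, 13, 12, 15, 0, 11]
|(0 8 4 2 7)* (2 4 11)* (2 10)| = |(0 8 11 10 2 7)| = 6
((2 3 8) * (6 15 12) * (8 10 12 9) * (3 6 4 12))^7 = (2 15 8 6 9)(3 10)(4 12) = [0, 1, 15, 10, 12, 5, 9, 7, 6, 2, 3, 11, 4, 13, 14, 8]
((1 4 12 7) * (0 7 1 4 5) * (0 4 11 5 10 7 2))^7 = (12)(0 2) = [2, 1, 0, 3, 4, 5, 6, 7, 8, 9, 10, 11, 12]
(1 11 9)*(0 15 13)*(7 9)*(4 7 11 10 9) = (0 15 13)(1 10 9)(4 7) = [15, 10, 2, 3, 7, 5, 6, 4, 8, 1, 9, 11, 12, 0, 14, 13]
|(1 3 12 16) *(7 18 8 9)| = 4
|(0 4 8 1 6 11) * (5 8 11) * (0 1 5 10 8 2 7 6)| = |(0 4 11 1)(2 7 6 10 8 5)| = 12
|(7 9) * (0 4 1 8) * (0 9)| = 6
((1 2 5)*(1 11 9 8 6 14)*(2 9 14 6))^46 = (1 5 9 11 8 14 2) = [0, 5, 1, 3, 4, 9, 6, 7, 14, 11, 10, 8, 12, 13, 2]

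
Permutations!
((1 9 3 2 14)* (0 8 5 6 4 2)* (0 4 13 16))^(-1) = [16, 14, 4, 9, 3, 8, 5, 7, 0, 1, 10, 11, 12, 6, 2, 15, 13] = (0 16 13 6 5 8)(1 14 2 4 3 9)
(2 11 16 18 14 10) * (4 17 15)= (2 11 16 18 14 10)(4 17 15)= [0, 1, 11, 3, 17, 5, 6, 7, 8, 9, 2, 16, 12, 13, 10, 4, 18, 15, 14]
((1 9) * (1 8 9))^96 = [0, 1, 2, 3, 4, 5, 6, 7, 8, 9] = (9)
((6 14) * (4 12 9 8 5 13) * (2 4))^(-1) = (2 13 5 8 9 12 4)(6 14) = [0, 1, 13, 3, 2, 8, 14, 7, 9, 12, 10, 11, 4, 5, 6]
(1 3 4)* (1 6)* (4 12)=[0, 3, 2, 12, 6, 5, 1, 7, 8, 9, 10, 11, 4]=(1 3 12 4 6)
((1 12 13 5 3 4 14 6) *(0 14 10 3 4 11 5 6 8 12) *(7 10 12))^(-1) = (0 1 6 13 12 4 5 11 3 10 7 8 14) = [1, 6, 2, 10, 5, 11, 13, 8, 14, 9, 7, 3, 4, 12, 0]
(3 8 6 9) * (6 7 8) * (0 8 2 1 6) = [8, 6, 1, 0, 4, 5, 9, 2, 7, 3] = (0 8 7 2 1 6 9 3)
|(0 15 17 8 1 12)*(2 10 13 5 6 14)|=6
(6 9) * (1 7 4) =[0, 7, 2, 3, 1, 5, 9, 4, 8, 6] =(1 7 4)(6 9)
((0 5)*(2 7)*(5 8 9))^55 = (0 5 9 8)(2 7) = [5, 1, 7, 3, 4, 9, 6, 2, 0, 8]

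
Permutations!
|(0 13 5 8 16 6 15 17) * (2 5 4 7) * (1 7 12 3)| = |(0 13 4 12 3 1 7 2 5 8 16 6 15 17)| = 14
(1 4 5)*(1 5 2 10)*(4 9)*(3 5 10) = (1 9 4 2 3 5 10) = [0, 9, 3, 5, 2, 10, 6, 7, 8, 4, 1]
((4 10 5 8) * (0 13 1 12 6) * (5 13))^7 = (0 12 13 4 5 6 1 10 8) = [12, 10, 2, 3, 5, 6, 1, 7, 0, 9, 8, 11, 13, 4]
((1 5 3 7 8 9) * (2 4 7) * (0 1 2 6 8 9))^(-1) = [8, 0, 9, 5, 2, 1, 3, 4, 6, 7] = (0 8 6 3 5 1)(2 9 7 4)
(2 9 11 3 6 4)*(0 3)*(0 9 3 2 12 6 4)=(0 2 3 4 12 6)(9 11)=[2, 1, 3, 4, 12, 5, 0, 7, 8, 11, 10, 9, 6]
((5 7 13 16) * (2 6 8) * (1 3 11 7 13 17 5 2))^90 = (1 11 17 13 2 8 3 7 5 16 6) = [0, 11, 8, 7, 4, 16, 1, 5, 3, 9, 10, 17, 12, 2, 14, 15, 6, 13]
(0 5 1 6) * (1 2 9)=(0 5 2 9 1 6)=[5, 6, 9, 3, 4, 2, 0, 7, 8, 1]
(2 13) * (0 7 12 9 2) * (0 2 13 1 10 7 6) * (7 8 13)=(0 6)(1 10 8 13 2)(7 12 9)=[6, 10, 1, 3, 4, 5, 0, 12, 13, 7, 8, 11, 9, 2]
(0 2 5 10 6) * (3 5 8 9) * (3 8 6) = (0 2 6)(3 5 10)(8 9) = [2, 1, 6, 5, 4, 10, 0, 7, 9, 8, 3]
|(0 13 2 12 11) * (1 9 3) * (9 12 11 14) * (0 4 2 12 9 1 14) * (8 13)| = |(0 8 13 12)(1 9 3 14)(2 11 4)| = 12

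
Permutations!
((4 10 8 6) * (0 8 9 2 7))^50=(0 6 10 2)(4 9 7 8)=[6, 1, 0, 3, 9, 5, 10, 8, 4, 7, 2]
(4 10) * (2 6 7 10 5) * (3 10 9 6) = (2 3 10 4 5)(6 7 9) = [0, 1, 3, 10, 5, 2, 7, 9, 8, 6, 4]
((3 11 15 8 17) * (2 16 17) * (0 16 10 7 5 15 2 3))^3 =(17)(2 5 3 10 15 11 7 8) =[0, 1, 5, 10, 4, 3, 6, 8, 2, 9, 15, 7, 12, 13, 14, 11, 16, 17]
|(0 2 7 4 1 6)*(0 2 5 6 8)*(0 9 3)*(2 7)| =|(0 5 6 7 4 1 8 9 3)| =9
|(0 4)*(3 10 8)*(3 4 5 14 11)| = 8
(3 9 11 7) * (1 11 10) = [0, 11, 2, 9, 4, 5, 6, 3, 8, 10, 1, 7] = (1 11 7 3 9 10)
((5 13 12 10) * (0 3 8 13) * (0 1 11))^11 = [8, 0, 2, 13, 4, 11, 6, 7, 12, 9, 1, 3, 5, 10] = (0 8 12 5 11 3 13 10 1)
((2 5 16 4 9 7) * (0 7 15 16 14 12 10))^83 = [10, 1, 7, 3, 16, 2, 6, 0, 8, 4, 12, 11, 14, 13, 5, 9, 15] = (0 10 12 14 5 2 7)(4 16 15 9)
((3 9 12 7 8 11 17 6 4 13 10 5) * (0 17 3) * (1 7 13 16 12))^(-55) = (0 5 10 13 12 16 4 6 17)(1 9 3 11 8 7) = [5, 9, 2, 11, 6, 10, 17, 1, 7, 3, 13, 8, 16, 12, 14, 15, 4, 0]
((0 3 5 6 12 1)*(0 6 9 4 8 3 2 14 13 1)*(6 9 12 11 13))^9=(0 8 13 2 3 1 14 5 9 6 12 4 11)=[8, 14, 3, 1, 11, 9, 12, 7, 13, 6, 10, 0, 4, 2, 5]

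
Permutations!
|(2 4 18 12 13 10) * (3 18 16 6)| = |(2 4 16 6 3 18 12 13 10)| = 9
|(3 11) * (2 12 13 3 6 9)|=7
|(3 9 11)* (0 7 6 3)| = |(0 7 6 3 9 11)| = 6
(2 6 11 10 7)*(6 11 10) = (2 11 6 10 7) = [0, 1, 11, 3, 4, 5, 10, 2, 8, 9, 7, 6]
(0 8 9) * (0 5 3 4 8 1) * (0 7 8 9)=(0 1 7 8)(3 4 9 5)=[1, 7, 2, 4, 9, 3, 6, 8, 0, 5]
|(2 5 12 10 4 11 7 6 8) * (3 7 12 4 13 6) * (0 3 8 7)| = |(0 3)(2 5 4 11 12 10 13 6 7 8)| = 10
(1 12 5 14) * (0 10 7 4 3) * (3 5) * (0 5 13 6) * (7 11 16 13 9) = (0 10 11 16 13 6)(1 12 3 5 14)(4 9 7) = [10, 12, 2, 5, 9, 14, 0, 4, 8, 7, 11, 16, 3, 6, 1, 15, 13]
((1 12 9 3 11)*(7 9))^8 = (1 7 3)(9 11 12) = [0, 7, 2, 1, 4, 5, 6, 3, 8, 11, 10, 12, 9]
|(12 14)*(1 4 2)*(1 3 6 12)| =|(1 4 2 3 6 12 14)| =7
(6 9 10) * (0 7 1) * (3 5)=[7, 0, 2, 5, 4, 3, 9, 1, 8, 10, 6]=(0 7 1)(3 5)(6 9 10)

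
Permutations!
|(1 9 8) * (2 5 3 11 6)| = 15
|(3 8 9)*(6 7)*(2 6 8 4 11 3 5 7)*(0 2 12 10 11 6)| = 12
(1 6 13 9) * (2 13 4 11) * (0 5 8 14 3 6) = [5, 0, 13, 6, 11, 8, 4, 7, 14, 1, 10, 2, 12, 9, 3] = (0 5 8 14 3 6 4 11 2 13 9 1)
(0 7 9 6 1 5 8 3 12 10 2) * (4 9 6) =(0 7 6 1 5 8 3 12 10 2)(4 9) =[7, 5, 0, 12, 9, 8, 1, 6, 3, 4, 2, 11, 10]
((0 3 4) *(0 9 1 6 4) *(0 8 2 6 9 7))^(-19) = (0 8 6 7 3 2 4)(1 9) = [8, 9, 4, 2, 0, 5, 7, 3, 6, 1]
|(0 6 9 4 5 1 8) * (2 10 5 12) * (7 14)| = 10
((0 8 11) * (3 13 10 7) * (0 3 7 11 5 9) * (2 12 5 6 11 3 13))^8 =(0 12 10 6 9 2 13 8 5 3 11) =[12, 1, 13, 11, 4, 3, 9, 7, 5, 2, 6, 0, 10, 8]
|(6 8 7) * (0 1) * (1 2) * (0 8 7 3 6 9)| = |(0 2 1 8 3 6 7 9)| = 8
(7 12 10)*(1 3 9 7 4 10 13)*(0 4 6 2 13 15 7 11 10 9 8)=(0 4 9 11 10 6 2 13 1 3 8)(7 12 15)=[4, 3, 13, 8, 9, 5, 2, 12, 0, 11, 6, 10, 15, 1, 14, 7]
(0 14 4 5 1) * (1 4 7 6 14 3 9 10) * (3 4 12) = (0 4 5 12 3 9 10 1)(6 14 7) = [4, 0, 2, 9, 5, 12, 14, 6, 8, 10, 1, 11, 3, 13, 7]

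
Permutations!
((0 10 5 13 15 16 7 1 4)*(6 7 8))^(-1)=(0 4 1 7 6 8 16 15 13 5 10)=[4, 7, 2, 3, 1, 10, 8, 6, 16, 9, 0, 11, 12, 5, 14, 13, 15]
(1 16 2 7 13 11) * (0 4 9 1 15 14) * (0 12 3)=[4, 16, 7, 0, 9, 5, 6, 13, 8, 1, 10, 15, 3, 11, 12, 14, 2]=(0 4 9 1 16 2 7 13 11 15 14 12 3)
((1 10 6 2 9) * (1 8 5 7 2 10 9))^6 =[0, 1, 2, 3, 4, 5, 6, 7, 8, 9, 10] =(10)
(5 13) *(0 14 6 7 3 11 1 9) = [14, 9, 2, 11, 4, 13, 7, 3, 8, 0, 10, 1, 12, 5, 6] = (0 14 6 7 3 11 1 9)(5 13)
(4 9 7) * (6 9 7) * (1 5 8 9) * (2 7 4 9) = [0, 5, 7, 3, 4, 8, 1, 9, 2, 6] = (1 5 8 2 7 9 6)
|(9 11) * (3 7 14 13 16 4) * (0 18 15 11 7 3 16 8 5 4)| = 12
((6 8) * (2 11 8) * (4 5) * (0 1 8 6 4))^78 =(11)(0 4 1 5 8) =[4, 5, 2, 3, 1, 8, 6, 7, 0, 9, 10, 11]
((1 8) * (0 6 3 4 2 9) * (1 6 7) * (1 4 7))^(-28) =(0 9 2 4 7 3 6 8 1) =[9, 0, 4, 6, 7, 5, 8, 3, 1, 2]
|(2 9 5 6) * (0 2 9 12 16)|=12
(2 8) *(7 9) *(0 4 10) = (0 4 10)(2 8)(7 9) = [4, 1, 8, 3, 10, 5, 6, 9, 2, 7, 0]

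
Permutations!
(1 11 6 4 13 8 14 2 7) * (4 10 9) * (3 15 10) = [0, 11, 7, 15, 13, 5, 3, 1, 14, 4, 9, 6, 12, 8, 2, 10] = (1 11 6 3 15 10 9 4 13 8 14 2 7)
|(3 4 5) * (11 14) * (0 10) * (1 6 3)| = 10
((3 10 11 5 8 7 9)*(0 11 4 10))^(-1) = (0 3 9 7 8 5 11)(4 10) = [3, 1, 2, 9, 10, 11, 6, 8, 5, 7, 4, 0]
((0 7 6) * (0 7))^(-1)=(6 7)=[0, 1, 2, 3, 4, 5, 7, 6]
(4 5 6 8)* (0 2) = (0 2)(4 5 6 8) = [2, 1, 0, 3, 5, 6, 8, 7, 4]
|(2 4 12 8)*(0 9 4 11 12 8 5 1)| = 9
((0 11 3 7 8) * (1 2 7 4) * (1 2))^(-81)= [4, 1, 0, 7, 8, 5, 6, 11, 3, 9, 10, 2]= (0 4 8 3 7 11 2)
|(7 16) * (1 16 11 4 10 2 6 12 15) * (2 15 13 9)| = 35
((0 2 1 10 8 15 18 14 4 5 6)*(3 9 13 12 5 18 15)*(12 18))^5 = [3, 13, 9, 4, 2, 10, 8, 7, 14, 12, 18, 11, 1, 5, 0, 15, 16, 17, 6] = (0 3 4 2 9 12 1 13 5 10 18 6 8 14)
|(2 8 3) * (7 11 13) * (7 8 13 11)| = 4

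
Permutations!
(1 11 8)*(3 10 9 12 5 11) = (1 3 10 9 12 5 11 8) = [0, 3, 2, 10, 4, 11, 6, 7, 1, 12, 9, 8, 5]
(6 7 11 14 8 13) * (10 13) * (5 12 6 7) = (5 12 6)(7 11 14 8 10 13) = [0, 1, 2, 3, 4, 12, 5, 11, 10, 9, 13, 14, 6, 7, 8]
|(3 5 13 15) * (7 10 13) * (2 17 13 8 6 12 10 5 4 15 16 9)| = |(2 17 13 16 9)(3 4 15)(5 7)(6 12 10 8)| = 60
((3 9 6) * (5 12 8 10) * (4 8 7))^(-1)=[0, 1, 2, 6, 7, 10, 9, 12, 4, 3, 8, 11, 5]=(3 6 9)(4 7 12 5 10 8)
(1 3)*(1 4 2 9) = (1 3 4 2 9) = [0, 3, 9, 4, 2, 5, 6, 7, 8, 1]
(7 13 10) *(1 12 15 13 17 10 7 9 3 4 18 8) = (1 12 15 13 7 17 10 9 3 4 18 8) = [0, 12, 2, 4, 18, 5, 6, 17, 1, 3, 9, 11, 15, 7, 14, 13, 16, 10, 8]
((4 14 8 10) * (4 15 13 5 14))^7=(5 14 8 10 15 13)=[0, 1, 2, 3, 4, 14, 6, 7, 10, 9, 15, 11, 12, 5, 8, 13]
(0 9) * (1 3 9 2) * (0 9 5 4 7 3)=(9)(0 2 1)(3 5 4 7)=[2, 0, 1, 5, 7, 4, 6, 3, 8, 9]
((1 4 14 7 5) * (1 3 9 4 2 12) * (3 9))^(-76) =(1 12 2)(4 9 5 7 14) =[0, 12, 1, 3, 9, 7, 6, 14, 8, 5, 10, 11, 2, 13, 4]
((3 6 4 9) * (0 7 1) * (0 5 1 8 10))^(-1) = (0 10 8 7)(1 5)(3 9 4 6) = [10, 5, 2, 9, 6, 1, 3, 0, 7, 4, 8]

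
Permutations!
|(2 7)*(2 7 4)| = |(7)(2 4)| = 2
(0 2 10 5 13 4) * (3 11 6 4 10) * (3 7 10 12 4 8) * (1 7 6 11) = (0 2 6 8 3 1 7 10 5 13 12 4) = [2, 7, 6, 1, 0, 13, 8, 10, 3, 9, 5, 11, 4, 12]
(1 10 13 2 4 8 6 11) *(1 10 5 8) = (1 5 8 6 11 10 13 2 4) = [0, 5, 4, 3, 1, 8, 11, 7, 6, 9, 13, 10, 12, 2]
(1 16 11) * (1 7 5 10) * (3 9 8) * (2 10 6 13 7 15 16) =[0, 2, 10, 9, 4, 6, 13, 5, 3, 8, 1, 15, 12, 7, 14, 16, 11] =(1 2 10)(3 9 8)(5 6 13 7)(11 15 16)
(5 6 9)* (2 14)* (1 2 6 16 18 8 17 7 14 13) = (1 2 13)(5 16 18 8 17 7 14 6 9) = [0, 2, 13, 3, 4, 16, 9, 14, 17, 5, 10, 11, 12, 1, 6, 15, 18, 7, 8]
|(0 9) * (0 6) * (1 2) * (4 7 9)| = 10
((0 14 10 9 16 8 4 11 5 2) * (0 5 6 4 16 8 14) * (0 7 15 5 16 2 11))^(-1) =(0 4 6 11 5 15 7)(2 8 9 10 14 16) =[4, 1, 8, 3, 6, 15, 11, 0, 9, 10, 14, 5, 12, 13, 16, 7, 2]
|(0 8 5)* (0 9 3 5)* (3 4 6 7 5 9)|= 6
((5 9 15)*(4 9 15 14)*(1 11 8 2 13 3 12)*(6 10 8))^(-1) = (1 12 3 13 2 8 10 6 11)(4 14 9)(5 15) = [0, 12, 8, 13, 14, 15, 11, 7, 10, 4, 6, 1, 3, 2, 9, 5]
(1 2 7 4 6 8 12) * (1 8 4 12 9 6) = (1 2 7 12 8 9 6 4) = [0, 2, 7, 3, 1, 5, 4, 12, 9, 6, 10, 11, 8]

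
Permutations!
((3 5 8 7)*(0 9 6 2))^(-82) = (0 6)(2 9)(3 8)(5 7) = [6, 1, 9, 8, 4, 7, 0, 5, 3, 2]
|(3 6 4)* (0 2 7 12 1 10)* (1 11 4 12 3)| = 10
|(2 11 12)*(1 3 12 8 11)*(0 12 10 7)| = 14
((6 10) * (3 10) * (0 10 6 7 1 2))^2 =[7, 0, 10, 3, 4, 5, 6, 2, 8, 9, 1] =(0 7 2 10 1)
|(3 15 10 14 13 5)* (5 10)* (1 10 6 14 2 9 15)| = |(1 10 2 9 15 5 3)(6 14 13)| = 21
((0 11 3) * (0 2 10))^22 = [3, 1, 0, 10, 4, 5, 6, 7, 8, 9, 11, 2] = (0 3 10 11 2)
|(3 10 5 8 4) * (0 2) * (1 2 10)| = |(0 10 5 8 4 3 1 2)| = 8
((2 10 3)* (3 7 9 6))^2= (2 7 6)(3 10 9)= [0, 1, 7, 10, 4, 5, 2, 6, 8, 3, 9]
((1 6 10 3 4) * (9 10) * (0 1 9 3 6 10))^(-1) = [9, 0, 2, 6, 3, 5, 10, 7, 8, 4, 1] = (0 9 4 3 6 10 1)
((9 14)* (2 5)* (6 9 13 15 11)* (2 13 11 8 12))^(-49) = (2 12 8 15 13 5)(6 11 14 9) = [0, 1, 12, 3, 4, 2, 11, 7, 15, 6, 10, 14, 8, 5, 9, 13]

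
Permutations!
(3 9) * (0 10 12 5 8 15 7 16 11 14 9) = (0 10 12 5 8 15 7 16 11 14 9 3) = [10, 1, 2, 0, 4, 8, 6, 16, 15, 3, 12, 14, 5, 13, 9, 7, 11]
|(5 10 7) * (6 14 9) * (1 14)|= 12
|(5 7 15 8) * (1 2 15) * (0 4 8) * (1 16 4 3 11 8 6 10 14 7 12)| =|(0 3 11 8 5 12 1 2 15)(4 6 10 14 7 16)| =18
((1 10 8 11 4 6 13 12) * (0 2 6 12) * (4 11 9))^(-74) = (0 6)(1 4 8)(2 13)(9 10 12) = [6, 4, 13, 3, 8, 5, 0, 7, 1, 10, 12, 11, 9, 2]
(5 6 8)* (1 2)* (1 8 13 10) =(1 2 8 5 6 13 10) =[0, 2, 8, 3, 4, 6, 13, 7, 5, 9, 1, 11, 12, 10]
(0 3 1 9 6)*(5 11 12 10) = (0 3 1 9 6)(5 11 12 10) = [3, 9, 2, 1, 4, 11, 0, 7, 8, 6, 5, 12, 10]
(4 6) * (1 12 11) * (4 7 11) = (1 12 4 6 7 11) = [0, 12, 2, 3, 6, 5, 7, 11, 8, 9, 10, 1, 4]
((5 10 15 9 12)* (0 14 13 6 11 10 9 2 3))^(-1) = (0 3 2 15 10 11 6 13 14)(5 12 9) = [3, 1, 15, 2, 4, 12, 13, 7, 8, 5, 11, 6, 9, 14, 0, 10]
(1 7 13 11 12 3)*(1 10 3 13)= (1 7)(3 10)(11 12 13)= [0, 7, 2, 10, 4, 5, 6, 1, 8, 9, 3, 12, 13, 11]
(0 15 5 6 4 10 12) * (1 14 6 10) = (0 15 5 10 12)(1 14 6 4) = [15, 14, 2, 3, 1, 10, 4, 7, 8, 9, 12, 11, 0, 13, 6, 5]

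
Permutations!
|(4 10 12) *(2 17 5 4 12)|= 5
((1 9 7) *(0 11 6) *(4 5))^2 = (0 6 11)(1 7 9) = [6, 7, 2, 3, 4, 5, 11, 9, 8, 1, 10, 0]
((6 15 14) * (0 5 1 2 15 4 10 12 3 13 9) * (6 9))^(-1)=(0 9 14 15 2 1 5)(3 12 10 4 6 13)=[9, 5, 1, 12, 6, 0, 13, 7, 8, 14, 4, 11, 10, 3, 15, 2]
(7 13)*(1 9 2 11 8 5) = (1 9 2 11 8 5)(7 13) = [0, 9, 11, 3, 4, 1, 6, 13, 5, 2, 10, 8, 12, 7]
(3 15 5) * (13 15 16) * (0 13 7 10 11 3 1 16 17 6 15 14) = (0 13 14)(1 16 7 10 11 3 17 6 15 5) = [13, 16, 2, 17, 4, 1, 15, 10, 8, 9, 11, 3, 12, 14, 0, 5, 7, 6]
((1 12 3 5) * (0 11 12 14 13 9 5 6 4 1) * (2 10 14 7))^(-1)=(0 5 9 13 14 10 2 7 1 4 6 3 12 11)=[5, 4, 7, 12, 6, 9, 3, 1, 8, 13, 2, 0, 11, 14, 10]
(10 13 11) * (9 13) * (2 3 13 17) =(2 3 13 11 10 9 17) =[0, 1, 3, 13, 4, 5, 6, 7, 8, 17, 9, 10, 12, 11, 14, 15, 16, 2]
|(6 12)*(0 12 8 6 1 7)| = |(0 12 1 7)(6 8)| = 4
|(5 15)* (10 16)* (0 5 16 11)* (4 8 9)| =6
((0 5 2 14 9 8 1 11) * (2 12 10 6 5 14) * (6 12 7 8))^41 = (0 7 14 8 9 1 6 11 5)(10 12) = [7, 6, 2, 3, 4, 0, 11, 14, 9, 1, 12, 5, 10, 13, 8]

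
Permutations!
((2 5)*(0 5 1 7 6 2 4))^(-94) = (0 4 5)(1 6)(2 7) = [4, 6, 7, 3, 5, 0, 1, 2]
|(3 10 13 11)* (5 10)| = 5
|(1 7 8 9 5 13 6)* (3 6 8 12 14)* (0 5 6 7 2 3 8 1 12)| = 35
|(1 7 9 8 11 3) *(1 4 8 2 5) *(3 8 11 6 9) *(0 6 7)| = 30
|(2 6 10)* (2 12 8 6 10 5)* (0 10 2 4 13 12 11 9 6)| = 10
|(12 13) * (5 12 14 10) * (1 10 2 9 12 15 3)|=5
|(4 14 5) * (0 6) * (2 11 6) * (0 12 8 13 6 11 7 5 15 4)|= |(0 2 7 5)(4 14 15)(6 12 8 13)|= 12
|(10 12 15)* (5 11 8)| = |(5 11 8)(10 12 15)| = 3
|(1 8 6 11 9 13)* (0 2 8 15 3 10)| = |(0 2 8 6 11 9 13 1 15 3 10)| = 11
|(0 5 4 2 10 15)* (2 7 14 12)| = |(0 5 4 7 14 12 2 10 15)| = 9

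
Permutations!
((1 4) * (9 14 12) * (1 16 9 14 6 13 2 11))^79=(1 11 2 13 6 9 16 4)(12 14)=[0, 11, 13, 3, 1, 5, 9, 7, 8, 16, 10, 2, 14, 6, 12, 15, 4]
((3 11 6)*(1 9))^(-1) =(1 9)(3 6 11) =[0, 9, 2, 6, 4, 5, 11, 7, 8, 1, 10, 3]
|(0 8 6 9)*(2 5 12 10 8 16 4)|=|(0 16 4 2 5 12 10 8 6 9)|=10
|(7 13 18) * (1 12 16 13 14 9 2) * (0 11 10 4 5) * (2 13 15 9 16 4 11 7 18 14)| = |(18)(0 7 2 1 12 4 5)(9 13 14 16 15)(10 11)| = 70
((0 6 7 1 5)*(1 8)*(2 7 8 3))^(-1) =[5, 8, 3, 7, 4, 1, 0, 2, 6] =(0 5 1 8 6)(2 3 7)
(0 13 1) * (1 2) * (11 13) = (0 11 13 2 1) = [11, 0, 1, 3, 4, 5, 6, 7, 8, 9, 10, 13, 12, 2]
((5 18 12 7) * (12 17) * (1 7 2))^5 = [0, 12, 17, 3, 4, 1, 6, 2, 8, 9, 10, 11, 18, 13, 14, 15, 16, 5, 7] = (1 12 18 7 2 17 5)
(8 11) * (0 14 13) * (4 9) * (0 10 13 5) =(0 14 5)(4 9)(8 11)(10 13) =[14, 1, 2, 3, 9, 0, 6, 7, 11, 4, 13, 8, 12, 10, 5]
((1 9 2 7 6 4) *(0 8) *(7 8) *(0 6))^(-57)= (0 7)(1 8)(2 4)(6 9)= [7, 8, 4, 3, 2, 5, 9, 0, 1, 6]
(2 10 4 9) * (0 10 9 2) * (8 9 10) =[8, 1, 10, 3, 2, 5, 6, 7, 9, 0, 4] =(0 8 9)(2 10 4)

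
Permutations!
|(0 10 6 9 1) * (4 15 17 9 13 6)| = |(0 10 4 15 17 9 1)(6 13)| = 14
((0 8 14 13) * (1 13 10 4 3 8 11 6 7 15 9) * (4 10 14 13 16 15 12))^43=(0 8 4 7 11 13 3 12 6)(1 9 15 16)=[8, 9, 2, 12, 7, 5, 0, 11, 4, 15, 10, 13, 6, 3, 14, 16, 1]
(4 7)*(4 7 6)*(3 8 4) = (3 8 4 6) = [0, 1, 2, 8, 6, 5, 3, 7, 4]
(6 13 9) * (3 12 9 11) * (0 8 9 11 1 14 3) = (0 8 9 6 13 1 14 3 12 11) = [8, 14, 2, 12, 4, 5, 13, 7, 9, 6, 10, 0, 11, 1, 3]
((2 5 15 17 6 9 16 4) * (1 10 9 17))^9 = (1 10 9 16 4 2 5 15)(6 17) = [0, 10, 5, 3, 2, 15, 17, 7, 8, 16, 9, 11, 12, 13, 14, 1, 4, 6]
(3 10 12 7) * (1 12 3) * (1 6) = (1 12 7 6)(3 10) = [0, 12, 2, 10, 4, 5, 1, 6, 8, 9, 3, 11, 7]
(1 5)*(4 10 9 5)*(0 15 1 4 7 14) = [15, 7, 2, 3, 10, 4, 6, 14, 8, 5, 9, 11, 12, 13, 0, 1] = (0 15 1 7 14)(4 10 9 5)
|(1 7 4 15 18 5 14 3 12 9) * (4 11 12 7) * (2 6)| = |(1 4 15 18 5 14 3 7 11 12 9)(2 6)| = 22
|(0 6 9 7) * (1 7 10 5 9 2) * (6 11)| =6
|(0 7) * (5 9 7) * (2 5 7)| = 6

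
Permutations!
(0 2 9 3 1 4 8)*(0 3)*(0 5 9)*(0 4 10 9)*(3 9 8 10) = [2, 3, 4, 1, 10, 0, 6, 7, 9, 5, 8] = (0 2 4 10 8 9 5)(1 3)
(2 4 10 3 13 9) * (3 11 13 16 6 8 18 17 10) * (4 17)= (2 17 10 11 13 9)(3 16 6 8 18 4)= [0, 1, 17, 16, 3, 5, 8, 7, 18, 2, 11, 13, 12, 9, 14, 15, 6, 10, 4]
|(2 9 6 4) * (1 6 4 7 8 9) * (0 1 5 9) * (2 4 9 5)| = 5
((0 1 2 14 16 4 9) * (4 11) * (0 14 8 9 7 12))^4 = [9, 14, 16, 3, 1, 5, 6, 2, 11, 4, 10, 0, 8, 13, 7, 15, 12] = (0 9 4 1 14 7 2 16 12 8 11)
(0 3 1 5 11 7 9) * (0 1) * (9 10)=(0 3)(1 5 11 7 10 9)=[3, 5, 2, 0, 4, 11, 6, 10, 8, 1, 9, 7]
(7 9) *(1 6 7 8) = [0, 6, 2, 3, 4, 5, 7, 9, 1, 8] = (1 6 7 9 8)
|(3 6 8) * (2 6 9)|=5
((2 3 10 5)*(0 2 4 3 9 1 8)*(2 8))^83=(0 8)(1 9 2)(3 4 5 10)=[8, 9, 1, 4, 5, 10, 6, 7, 0, 2, 3]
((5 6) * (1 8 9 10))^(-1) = [0, 10, 2, 3, 4, 6, 5, 7, 1, 8, 9] = (1 10 9 8)(5 6)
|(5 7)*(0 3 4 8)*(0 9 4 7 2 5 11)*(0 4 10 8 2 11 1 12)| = |(0 3 7 1 12)(2 5 11 4)(8 9 10)| = 60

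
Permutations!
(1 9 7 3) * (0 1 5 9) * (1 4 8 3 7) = (0 4 8 3 5 9 1) = [4, 0, 2, 5, 8, 9, 6, 7, 3, 1]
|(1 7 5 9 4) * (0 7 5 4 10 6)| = |(0 7 4 1 5 9 10 6)| = 8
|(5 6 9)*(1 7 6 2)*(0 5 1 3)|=|(0 5 2 3)(1 7 6 9)|=4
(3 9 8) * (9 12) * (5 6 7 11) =(3 12 9 8)(5 6 7 11) =[0, 1, 2, 12, 4, 6, 7, 11, 3, 8, 10, 5, 9]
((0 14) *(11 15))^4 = (15) = [0, 1, 2, 3, 4, 5, 6, 7, 8, 9, 10, 11, 12, 13, 14, 15]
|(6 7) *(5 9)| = 2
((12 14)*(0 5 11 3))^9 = (0 5 11 3)(12 14) = [5, 1, 2, 0, 4, 11, 6, 7, 8, 9, 10, 3, 14, 13, 12]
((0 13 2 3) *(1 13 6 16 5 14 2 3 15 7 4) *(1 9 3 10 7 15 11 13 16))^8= (0 13 1 7 5 9 2)(3 11 6 10 16 4 14)= [13, 7, 0, 11, 14, 9, 10, 5, 8, 2, 16, 6, 12, 1, 3, 15, 4]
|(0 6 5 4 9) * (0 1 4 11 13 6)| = |(1 4 9)(5 11 13 6)| = 12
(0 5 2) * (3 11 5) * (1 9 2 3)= [1, 9, 0, 11, 4, 3, 6, 7, 8, 2, 10, 5]= (0 1 9 2)(3 11 5)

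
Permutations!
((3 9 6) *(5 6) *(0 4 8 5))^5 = [3, 1, 2, 5, 9, 4, 8, 7, 0, 6] = (0 3 5 4 9 6 8)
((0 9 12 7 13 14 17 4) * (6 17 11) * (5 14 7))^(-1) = [4, 1, 2, 3, 17, 12, 11, 13, 8, 0, 10, 14, 9, 7, 5, 15, 16, 6] = (0 4 17 6 11 14 5 12 9)(7 13)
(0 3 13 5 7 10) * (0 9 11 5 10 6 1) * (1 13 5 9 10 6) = (0 3 5 7 1)(6 13)(9 11) = [3, 0, 2, 5, 4, 7, 13, 1, 8, 11, 10, 9, 12, 6]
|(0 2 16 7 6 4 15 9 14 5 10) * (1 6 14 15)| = |(0 2 16 7 14 5 10)(1 6 4)(9 15)| = 42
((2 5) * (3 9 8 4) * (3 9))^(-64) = (4 8 9) = [0, 1, 2, 3, 8, 5, 6, 7, 9, 4]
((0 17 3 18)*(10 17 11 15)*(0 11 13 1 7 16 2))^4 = (0 16 1)(2 7 13)(3 10 11)(15 18 17) = [16, 0, 7, 10, 4, 5, 6, 13, 8, 9, 11, 3, 12, 2, 14, 18, 1, 15, 17]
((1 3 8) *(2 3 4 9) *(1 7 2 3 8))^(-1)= (1 3 9 4)(2 7 8)= [0, 3, 7, 9, 1, 5, 6, 8, 2, 4]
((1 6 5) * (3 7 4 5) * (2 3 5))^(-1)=(1 5 6)(2 4 7 3)=[0, 5, 4, 2, 7, 6, 1, 3]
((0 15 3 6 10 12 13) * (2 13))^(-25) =[13, 1, 12, 15, 4, 5, 3, 7, 8, 9, 6, 11, 10, 2, 14, 0] =(0 13 2 12 10 6 3 15)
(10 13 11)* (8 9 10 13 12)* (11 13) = (13)(8 9 10 12) = [0, 1, 2, 3, 4, 5, 6, 7, 9, 10, 12, 11, 8, 13]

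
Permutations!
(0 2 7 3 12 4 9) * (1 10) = (0 2 7 3 12 4 9)(1 10) = [2, 10, 7, 12, 9, 5, 6, 3, 8, 0, 1, 11, 4]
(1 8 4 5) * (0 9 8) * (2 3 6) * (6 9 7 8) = (0 7 8 4 5 1)(2 3 9 6) = [7, 0, 3, 9, 5, 1, 2, 8, 4, 6]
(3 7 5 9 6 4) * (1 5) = (1 5 9 6 4 3 7) = [0, 5, 2, 7, 3, 9, 4, 1, 8, 6]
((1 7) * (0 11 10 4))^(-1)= (0 4 10 11)(1 7)= [4, 7, 2, 3, 10, 5, 6, 1, 8, 9, 11, 0]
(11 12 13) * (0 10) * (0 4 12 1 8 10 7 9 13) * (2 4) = (0 7 9 13 11 1 8 10 2 4 12) = [7, 8, 4, 3, 12, 5, 6, 9, 10, 13, 2, 1, 0, 11]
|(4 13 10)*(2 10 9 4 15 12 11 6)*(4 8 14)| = |(2 10 15 12 11 6)(4 13 9 8 14)| = 30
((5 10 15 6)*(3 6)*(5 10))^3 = [0, 1, 2, 15, 4, 5, 3, 7, 8, 9, 6, 11, 12, 13, 14, 10] = (3 15 10 6)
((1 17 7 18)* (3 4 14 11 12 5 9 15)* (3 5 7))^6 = [0, 12, 2, 18, 1, 5, 6, 14, 8, 9, 10, 3, 4, 13, 17, 15, 16, 7, 11] = (1 12 4)(3 18 11)(7 14 17)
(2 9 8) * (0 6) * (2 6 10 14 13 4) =[10, 1, 9, 3, 2, 5, 0, 7, 6, 8, 14, 11, 12, 4, 13] =(0 10 14 13 4 2 9 8 6)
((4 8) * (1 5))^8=[0, 1, 2, 3, 4, 5, 6, 7, 8]=(8)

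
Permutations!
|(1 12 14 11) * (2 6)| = |(1 12 14 11)(2 6)| = 4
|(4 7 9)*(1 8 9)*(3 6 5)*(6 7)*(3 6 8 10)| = 12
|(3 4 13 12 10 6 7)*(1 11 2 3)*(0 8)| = |(0 8)(1 11 2 3 4 13 12 10 6 7)| = 10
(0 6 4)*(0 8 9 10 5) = [6, 1, 2, 3, 8, 0, 4, 7, 9, 10, 5] = (0 6 4 8 9 10 5)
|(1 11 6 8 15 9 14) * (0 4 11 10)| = |(0 4 11 6 8 15 9 14 1 10)| = 10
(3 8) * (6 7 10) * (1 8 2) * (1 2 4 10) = (1 8 3 4 10 6 7) = [0, 8, 2, 4, 10, 5, 7, 1, 3, 9, 6]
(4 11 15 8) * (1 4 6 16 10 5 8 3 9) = [0, 4, 2, 9, 11, 8, 16, 7, 6, 1, 5, 15, 12, 13, 14, 3, 10] = (1 4 11 15 3 9)(5 8 6 16 10)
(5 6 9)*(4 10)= (4 10)(5 6 9)= [0, 1, 2, 3, 10, 6, 9, 7, 8, 5, 4]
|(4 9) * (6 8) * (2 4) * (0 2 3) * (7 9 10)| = |(0 2 4 10 7 9 3)(6 8)| = 14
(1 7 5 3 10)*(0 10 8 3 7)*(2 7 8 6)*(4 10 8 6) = (0 8 3 4 10 1)(2 7 5 6) = [8, 0, 7, 4, 10, 6, 2, 5, 3, 9, 1]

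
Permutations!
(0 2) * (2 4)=(0 4 2)=[4, 1, 0, 3, 2]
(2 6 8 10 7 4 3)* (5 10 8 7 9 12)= (2 6 7 4 3)(5 10 9 12)= [0, 1, 6, 2, 3, 10, 7, 4, 8, 12, 9, 11, 5]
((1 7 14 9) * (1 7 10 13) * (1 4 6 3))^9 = (14)(1 4)(3 13)(6 10) = [0, 4, 2, 13, 1, 5, 10, 7, 8, 9, 6, 11, 12, 3, 14]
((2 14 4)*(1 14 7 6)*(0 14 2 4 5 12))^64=(14)=[0, 1, 2, 3, 4, 5, 6, 7, 8, 9, 10, 11, 12, 13, 14]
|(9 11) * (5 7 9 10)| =|(5 7 9 11 10)| =5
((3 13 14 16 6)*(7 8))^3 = (3 16 13 6 14)(7 8) = [0, 1, 2, 16, 4, 5, 14, 8, 7, 9, 10, 11, 12, 6, 3, 15, 13]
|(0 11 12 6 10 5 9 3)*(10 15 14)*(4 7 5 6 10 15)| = 10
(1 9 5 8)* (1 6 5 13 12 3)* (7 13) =(1 9 7 13 12 3)(5 8 6) =[0, 9, 2, 1, 4, 8, 5, 13, 6, 7, 10, 11, 3, 12]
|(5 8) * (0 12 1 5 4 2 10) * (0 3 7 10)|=21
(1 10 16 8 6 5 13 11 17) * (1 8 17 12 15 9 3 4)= [0, 10, 2, 4, 1, 13, 5, 7, 6, 3, 16, 12, 15, 11, 14, 9, 17, 8]= (1 10 16 17 8 6 5 13 11 12 15 9 3 4)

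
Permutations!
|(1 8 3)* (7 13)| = 6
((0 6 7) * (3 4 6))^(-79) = (0 3 4 6 7) = [3, 1, 2, 4, 6, 5, 7, 0]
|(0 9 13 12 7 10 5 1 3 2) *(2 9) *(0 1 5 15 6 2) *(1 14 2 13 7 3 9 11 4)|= 22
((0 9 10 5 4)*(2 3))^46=(0 9 10 5 4)=[9, 1, 2, 3, 0, 4, 6, 7, 8, 10, 5]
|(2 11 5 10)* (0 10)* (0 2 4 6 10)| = |(2 11 5)(4 6 10)| = 3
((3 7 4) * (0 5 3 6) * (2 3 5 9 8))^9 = (0 9 8 2 3 7 4 6) = [9, 1, 3, 7, 6, 5, 0, 4, 2, 8]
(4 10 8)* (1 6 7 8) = [0, 6, 2, 3, 10, 5, 7, 8, 4, 9, 1] = (1 6 7 8 4 10)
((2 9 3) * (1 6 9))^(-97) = (1 3 6 2 9) = [0, 3, 9, 6, 4, 5, 2, 7, 8, 1]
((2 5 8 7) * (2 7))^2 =(2 8 5) =[0, 1, 8, 3, 4, 2, 6, 7, 5]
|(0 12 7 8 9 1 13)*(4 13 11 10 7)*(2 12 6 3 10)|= |(0 6 3 10 7 8 9 1 11 2 12 4 13)|= 13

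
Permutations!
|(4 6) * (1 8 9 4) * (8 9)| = 4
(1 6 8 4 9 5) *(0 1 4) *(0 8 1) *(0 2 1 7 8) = (0 2 1 6 7 8)(4 9 5) = [2, 6, 1, 3, 9, 4, 7, 8, 0, 5]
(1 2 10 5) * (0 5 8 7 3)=(0 5 1 2 10 8 7 3)=[5, 2, 10, 0, 4, 1, 6, 3, 7, 9, 8]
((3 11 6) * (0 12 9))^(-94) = (0 9 12)(3 6 11) = [9, 1, 2, 6, 4, 5, 11, 7, 8, 12, 10, 3, 0]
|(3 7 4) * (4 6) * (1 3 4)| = 4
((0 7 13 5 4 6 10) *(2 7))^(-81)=[10, 1, 0, 3, 5, 13, 4, 2, 8, 9, 6, 11, 12, 7]=(0 10 6 4 5 13 7 2)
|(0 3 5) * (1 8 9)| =|(0 3 5)(1 8 9)| =3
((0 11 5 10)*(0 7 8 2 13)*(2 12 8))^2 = (0 5 7 13 11 10 2) = [5, 1, 0, 3, 4, 7, 6, 13, 8, 9, 2, 10, 12, 11]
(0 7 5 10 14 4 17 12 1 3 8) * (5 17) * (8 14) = (0 7 17 12 1 3 14 4 5 10 8) = [7, 3, 2, 14, 5, 10, 6, 17, 0, 9, 8, 11, 1, 13, 4, 15, 16, 12]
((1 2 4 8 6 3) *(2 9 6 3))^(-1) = (1 3 8 4 2 6 9) = [0, 3, 6, 8, 2, 5, 9, 7, 4, 1]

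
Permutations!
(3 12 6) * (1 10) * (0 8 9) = [8, 10, 2, 12, 4, 5, 3, 7, 9, 0, 1, 11, 6] = (0 8 9)(1 10)(3 12 6)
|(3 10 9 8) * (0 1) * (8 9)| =6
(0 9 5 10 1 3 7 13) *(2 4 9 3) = (0 3 7 13)(1 2 4 9 5 10) = [3, 2, 4, 7, 9, 10, 6, 13, 8, 5, 1, 11, 12, 0]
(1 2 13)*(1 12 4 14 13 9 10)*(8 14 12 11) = (1 2 9 10)(4 12)(8 14 13 11) = [0, 2, 9, 3, 12, 5, 6, 7, 14, 10, 1, 8, 4, 11, 13]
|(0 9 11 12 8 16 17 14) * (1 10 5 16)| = 11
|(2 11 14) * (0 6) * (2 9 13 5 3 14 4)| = 30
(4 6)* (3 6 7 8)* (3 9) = [0, 1, 2, 6, 7, 5, 4, 8, 9, 3] = (3 6 4 7 8 9)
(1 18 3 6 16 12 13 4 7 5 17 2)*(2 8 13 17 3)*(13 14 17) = [0, 18, 1, 6, 7, 3, 16, 5, 14, 9, 10, 11, 13, 4, 17, 15, 12, 8, 2] = (1 18 2)(3 6 16 12 13 4 7 5)(8 14 17)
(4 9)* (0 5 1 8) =[5, 8, 2, 3, 9, 1, 6, 7, 0, 4] =(0 5 1 8)(4 9)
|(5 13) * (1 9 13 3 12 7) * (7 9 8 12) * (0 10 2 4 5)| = |(0 10 2 4 5 3 7 1 8 12 9 13)| = 12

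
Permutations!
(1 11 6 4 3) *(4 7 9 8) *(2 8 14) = (1 11 6 7 9 14 2 8 4 3) = [0, 11, 8, 1, 3, 5, 7, 9, 4, 14, 10, 6, 12, 13, 2]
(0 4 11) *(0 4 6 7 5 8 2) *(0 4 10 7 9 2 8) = (0 6 9 2 4 11 10 7 5) = [6, 1, 4, 3, 11, 0, 9, 5, 8, 2, 7, 10]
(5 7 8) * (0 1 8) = (0 1 8 5 7) = [1, 8, 2, 3, 4, 7, 6, 0, 5]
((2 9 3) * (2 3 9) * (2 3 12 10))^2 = (2 12)(3 10) = [0, 1, 12, 10, 4, 5, 6, 7, 8, 9, 3, 11, 2]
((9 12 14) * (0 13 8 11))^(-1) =(0 11 8 13)(9 14 12) =[11, 1, 2, 3, 4, 5, 6, 7, 13, 14, 10, 8, 9, 0, 12]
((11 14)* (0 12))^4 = (14) = [0, 1, 2, 3, 4, 5, 6, 7, 8, 9, 10, 11, 12, 13, 14]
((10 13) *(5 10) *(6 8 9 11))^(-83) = [0, 1, 2, 3, 4, 10, 8, 7, 9, 11, 13, 6, 12, 5] = (5 10 13)(6 8 9 11)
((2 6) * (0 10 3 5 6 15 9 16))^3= (0 5 15)(2 16 3)(6 9 10)= [5, 1, 16, 2, 4, 15, 9, 7, 8, 10, 6, 11, 12, 13, 14, 0, 3]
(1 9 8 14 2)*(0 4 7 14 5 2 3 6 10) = (0 4 7 14 3 6 10)(1 9 8 5 2) = [4, 9, 1, 6, 7, 2, 10, 14, 5, 8, 0, 11, 12, 13, 3]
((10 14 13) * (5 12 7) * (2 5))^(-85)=[0, 1, 7, 3, 4, 2, 6, 12, 8, 9, 13, 11, 5, 14, 10]=(2 7 12 5)(10 13 14)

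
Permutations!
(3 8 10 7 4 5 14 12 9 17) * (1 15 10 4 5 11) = (1 15 10 7 5 14 12 9 17 3 8 4 11) = [0, 15, 2, 8, 11, 14, 6, 5, 4, 17, 7, 1, 9, 13, 12, 10, 16, 3]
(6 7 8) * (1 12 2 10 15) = [0, 12, 10, 3, 4, 5, 7, 8, 6, 9, 15, 11, 2, 13, 14, 1] = (1 12 2 10 15)(6 7 8)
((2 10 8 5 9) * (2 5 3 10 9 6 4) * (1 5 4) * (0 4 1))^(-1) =(0 6 5 1 9 2 4)(3 8 10) =[6, 9, 4, 8, 0, 1, 5, 7, 10, 2, 3]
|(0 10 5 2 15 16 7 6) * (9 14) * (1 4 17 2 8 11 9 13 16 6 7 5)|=|(0 10 1 4 17 2 15 6)(5 8 11 9 14 13 16)|=56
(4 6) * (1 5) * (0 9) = (0 9)(1 5)(4 6) = [9, 5, 2, 3, 6, 1, 4, 7, 8, 0]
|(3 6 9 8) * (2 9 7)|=6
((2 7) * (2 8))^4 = [0, 1, 7, 3, 4, 5, 6, 8, 2] = (2 7 8)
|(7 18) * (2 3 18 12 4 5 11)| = 8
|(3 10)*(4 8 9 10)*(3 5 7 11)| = |(3 4 8 9 10 5 7 11)| = 8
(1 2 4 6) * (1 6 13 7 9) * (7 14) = (1 2 4 13 14 7 9) = [0, 2, 4, 3, 13, 5, 6, 9, 8, 1, 10, 11, 12, 14, 7]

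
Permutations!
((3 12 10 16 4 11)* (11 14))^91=(16)=[0, 1, 2, 3, 4, 5, 6, 7, 8, 9, 10, 11, 12, 13, 14, 15, 16]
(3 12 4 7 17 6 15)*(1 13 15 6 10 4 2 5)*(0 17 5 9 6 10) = (0 17)(1 13 15 3 12 2 9 6 10 4 7 5) = [17, 13, 9, 12, 7, 1, 10, 5, 8, 6, 4, 11, 2, 15, 14, 3, 16, 0]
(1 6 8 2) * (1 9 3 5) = (1 6 8 2 9 3 5) = [0, 6, 9, 5, 4, 1, 8, 7, 2, 3]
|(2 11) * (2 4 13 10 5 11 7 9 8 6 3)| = 30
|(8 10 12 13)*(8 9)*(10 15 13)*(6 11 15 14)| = 14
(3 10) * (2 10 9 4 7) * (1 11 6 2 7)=(1 11 6 2 10 3 9 4)=[0, 11, 10, 9, 1, 5, 2, 7, 8, 4, 3, 6]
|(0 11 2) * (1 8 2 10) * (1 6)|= |(0 11 10 6 1 8 2)|= 7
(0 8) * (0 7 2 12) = (0 8 7 2 12) = [8, 1, 12, 3, 4, 5, 6, 2, 7, 9, 10, 11, 0]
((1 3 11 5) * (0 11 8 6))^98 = (11) = [0, 1, 2, 3, 4, 5, 6, 7, 8, 9, 10, 11]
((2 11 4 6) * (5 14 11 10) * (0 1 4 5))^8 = (0 4 2)(1 6 10)(5 11 14) = [4, 6, 0, 3, 2, 11, 10, 7, 8, 9, 1, 14, 12, 13, 5]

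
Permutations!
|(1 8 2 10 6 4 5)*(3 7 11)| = |(1 8 2 10 6 4 5)(3 7 11)| = 21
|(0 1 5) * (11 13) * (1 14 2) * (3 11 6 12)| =|(0 14 2 1 5)(3 11 13 6 12)| =5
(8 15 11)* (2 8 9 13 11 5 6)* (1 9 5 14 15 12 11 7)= (1 9 13 7)(2 8 12 11 5 6)(14 15)= [0, 9, 8, 3, 4, 6, 2, 1, 12, 13, 10, 5, 11, 7, 15, 14]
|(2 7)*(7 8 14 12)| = |(2 8 14 12 7)| = 5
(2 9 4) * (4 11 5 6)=(2 9 11 5 6 4)=[0, 1, 9, 3, 2, 6, 4, 7, 8, 11, 10, 5]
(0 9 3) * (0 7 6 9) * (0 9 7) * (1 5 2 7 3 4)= [9, 5, 7, 0, 1, 2, 3, 6, 8, 4]= (0 9 4 1 5 2 7 6 3)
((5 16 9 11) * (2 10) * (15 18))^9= (2 10)(5 16 9 11)(15 18)= [0, 1, 10, 3, 4, 16, 6, 7, 8, 11, 2, 5, 12, 13, 14, 18, 9, 17, 15]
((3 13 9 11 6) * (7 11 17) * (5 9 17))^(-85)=(3 6 11 7 17 13)(5 9)=[0, 1, 2, 6, 4, 9, 11, 17, 8, 5, 10, 7, 12, 3, 14, 15, 16, 13]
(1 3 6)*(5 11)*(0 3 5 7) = [3, 5, 2, 6, 4, 11, 1, 0, 8, 9, 10, 7] = (0 3 6 1 5 11 7)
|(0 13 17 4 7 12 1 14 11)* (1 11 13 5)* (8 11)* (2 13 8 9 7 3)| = |(0 5 1 14 8 11)(2 13 17 4 3)(7 12 9)| = 30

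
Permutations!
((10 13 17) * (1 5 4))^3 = (17) = [0, 1, 2, 3, 4, 5, 6, 7, 8, 9, 10, 11, 12, 13, 14, 15, 16, 17]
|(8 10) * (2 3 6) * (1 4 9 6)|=6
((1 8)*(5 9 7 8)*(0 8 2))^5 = (0 7 5 8 2 9 1) = [7, 0, 9, 3, 4, 8, 6, 5, 2, 1]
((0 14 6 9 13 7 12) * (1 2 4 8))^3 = [9, 8, 1, 3, 2, 5, 7, 14, 4, 12, 10, 11, 6, 0, 13] = (0 9 12 6 7 14 13)(1 8 4 2)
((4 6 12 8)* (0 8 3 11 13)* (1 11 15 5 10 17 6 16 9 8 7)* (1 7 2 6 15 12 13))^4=(17)=[0, 1, 2, 3, 4, 5, 6, 7, 8, 9, 10, 11, 12, 13, 14, 15, 16, 17]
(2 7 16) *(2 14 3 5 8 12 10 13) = (2 7 16 14 3 5 8 12 10 13) = [0, 1, 7, 5, 4, 8, 6, 16, 12, 9, 13, 11, 10, 2, 3, 15, 14]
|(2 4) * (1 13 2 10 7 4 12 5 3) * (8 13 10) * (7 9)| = 11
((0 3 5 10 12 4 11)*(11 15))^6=(0 15 12 5)(3 11 4 10)=[15, 1, 2, 11, 10, 0, 6, 7, 8, 9, 3, 4, 5, 13, 14, 12]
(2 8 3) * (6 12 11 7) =[0, 1, 8, 2, 4, 5, 12, 6, 3, 9, 10, 7, 11] =(2 8 3)(6 12 11 7)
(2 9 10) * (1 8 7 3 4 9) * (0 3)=(0 3 4 9 10 2 1 8 7)=[3, 8, 1, 4, 9, 5, 6, 0, 7, 10, 2]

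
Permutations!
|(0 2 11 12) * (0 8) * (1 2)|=|(0 1 2 11 12 8)|=6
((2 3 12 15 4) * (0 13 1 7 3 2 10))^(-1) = (0 10 4 15 12 3 7 1 13) = [10, 13, 2, 7, 15, 5, 6, 1, 8, 9, 4, 11, 3, 0, 14, 12]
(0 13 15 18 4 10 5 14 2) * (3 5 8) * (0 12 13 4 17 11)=(0 4 10 8 3 5 14 2 12 13 15 18 17 11)=[4, 1, 12, 5, 10, 14, 6, 7, 3, 9, 8, 0, 13, 15, 2, 18, 16, 11, 17]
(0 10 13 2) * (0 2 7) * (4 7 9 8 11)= (0 10 13 9 8 11 4 7)= [10, 1, 2, 3, 7, 5, 6, 0, 11, 8, 13, 4, 12, 9]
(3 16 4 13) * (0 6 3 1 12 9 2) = [6, 12, 0, 16, 13, 5, 3, 7, 8, 2, 10, 11, 9, 1, 14, 15, 4] = (0 6 3 16 4 13 1 12 9 2)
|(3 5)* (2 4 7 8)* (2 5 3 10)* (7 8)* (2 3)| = |(2 4 8 5 10 3)| = 6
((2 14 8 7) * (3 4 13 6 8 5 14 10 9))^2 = [0, 1, 9, 13, 6, 5, 7, 10, 2, 4, 3, 11, 12, 8, 14] = (14)(2 9 4 6 7 10 3 13 8)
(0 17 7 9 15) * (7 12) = (0 17 12 7 9 15) = [17, 1, 2, 3, 4, 5, 6, 9, 8, 15, 10, 11, 7, 13, 14, 0, 16, 12]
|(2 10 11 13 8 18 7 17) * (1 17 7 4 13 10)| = 12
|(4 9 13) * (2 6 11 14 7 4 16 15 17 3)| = |(2 6 11 14 7 4 9 13 16 15 17 3)| = 12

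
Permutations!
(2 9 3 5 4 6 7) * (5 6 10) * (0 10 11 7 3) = (0 10 5 4 11 7 2 9)(3 6) = [10, 1, 9, 6, 11, 4, 3, 2, 8, 0, 5, 7]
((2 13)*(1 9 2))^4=(13)=[0, 1, 2, 3, 4, 5, 6, 7, 8, 9, 10, 11, 12, 13]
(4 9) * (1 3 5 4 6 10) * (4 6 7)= (1 3 5 6 10)(4 9 7)= [0, 3, 2, 5, 9, 6, 10, 4, 8, 7, 1]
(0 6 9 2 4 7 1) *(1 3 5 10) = (0 6 9 2 4 7 3 5 10 1) = [6, 0, 4, 5, 7, 10, 9, 3, 8, 2, 1]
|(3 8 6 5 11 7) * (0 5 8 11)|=|(0 5)(3 11 7)(6 8)|=6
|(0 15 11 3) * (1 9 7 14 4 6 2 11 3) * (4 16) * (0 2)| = |(0 15 3 2 11 1 9 7 14 16 4 6)| = 12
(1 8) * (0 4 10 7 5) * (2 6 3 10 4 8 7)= [8, 7, 6, 10, 4, 0, 3, 5, 1, 9, 2]= (0 8 1 7 5)(2 6 3 10)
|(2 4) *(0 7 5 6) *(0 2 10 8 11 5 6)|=9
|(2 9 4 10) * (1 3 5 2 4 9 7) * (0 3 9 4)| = |(0 3 5 2 7 1 9 4 10)| = 9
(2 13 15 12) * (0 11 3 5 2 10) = (0 11 3 5 2 13 15 12 10) = [11, 1, 13, 5, 4, 2, 6, 7, 8, 9, 0, 3, 10, 15, 14, 12]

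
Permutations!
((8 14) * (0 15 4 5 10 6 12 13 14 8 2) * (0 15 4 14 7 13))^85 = (0 4 5 10 6 12)(2 15 14)(7 13) = [4, 1, 15, 3, 5, 10, 12, 13, 8, 9, 6, 11, 0, 7, 2, 14]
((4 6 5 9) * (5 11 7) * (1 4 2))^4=[0, 7, 11, 3, 5, 4, 9, 1, 8, 6, 10, 2]=(1 7)(2 11)(4 5)(6 9)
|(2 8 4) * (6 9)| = 6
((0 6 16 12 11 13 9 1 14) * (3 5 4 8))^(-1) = (0 14 1 9 13 11 12 16 6)(3 8 4 5) = [14, 9, 2, 8, 5, 3, 0, 7, 4, 13, 10, 12, 16, 11, 1, 15, 6]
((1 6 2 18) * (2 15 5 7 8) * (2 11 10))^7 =(1 10 7 6 2 8 15 18 11 5) =[0, 10, 8, 3, 4, 1, 2, 6, 15, 9, 7, 5, 12, 13, 14, 18, 16, 17, 11]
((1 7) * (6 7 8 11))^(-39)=[0, 8, 2, 3, 4, 5, 7, 1, 11, 9, 10, 6]=(1 8 11 6 7)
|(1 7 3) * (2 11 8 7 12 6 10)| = 9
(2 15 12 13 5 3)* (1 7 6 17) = (1 7 6 17)(2 15 12 13 5 3) = [0, 7, 15, 2, 4, 3, 17, 6, 8, 9, 10, 11, 13, 5, 14, 12, 16, 1]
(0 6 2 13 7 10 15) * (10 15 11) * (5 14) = [6, 1, 13, 3, 4, 14, 2, 15, 8, 9, 11, 10, 12, 7, 5, 0] = (0 6 2 13 7 15)(5 14)(10 11)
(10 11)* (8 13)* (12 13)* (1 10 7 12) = [0, 10, 2, 3, 4, 5, 6, 12, 1, 9, 11, 7, 13, 8] = (1 10 11 7 12 13 8)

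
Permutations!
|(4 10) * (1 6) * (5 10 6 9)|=6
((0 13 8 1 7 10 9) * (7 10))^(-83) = (0 13 8 1 10 9) = [13, 10, 2, 3, 4, 5, 6, 7, 1, 0, 9, 11, 12, 8]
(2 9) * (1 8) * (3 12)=(1 8)(2 9)(3 12)=[0, 8, 9, 12, 4, 5, 6, 7, 1, 2, 10, 11, 3]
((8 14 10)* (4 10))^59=(4 14 8 10)=[0, 1, 2, 3, 14, 5, 6, 7, 10, 9, 4, 11, 12, 13, 8]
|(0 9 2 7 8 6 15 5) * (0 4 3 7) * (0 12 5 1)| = 12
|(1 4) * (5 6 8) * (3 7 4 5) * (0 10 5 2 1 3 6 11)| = |(0 10 5 11)(1 2)(3 7 4)(6 8)| = 12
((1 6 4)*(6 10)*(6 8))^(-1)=(1 4 6 8 10)=[0, 4, 2, 3, 6, 5, 8, 7, 10, 9, 1]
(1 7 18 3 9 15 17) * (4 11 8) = (1 7 18 3 9 15 17)(4 11 8) = [0, 7, 2, 9, 11, 5, 6, 18, 4, 15, 10, 8, 12, 13, 14, 17, 16, 1, 3]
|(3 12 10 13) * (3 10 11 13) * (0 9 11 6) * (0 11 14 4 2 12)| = |(0 9 14 4 2 12 6 11 13 10 3)| = 11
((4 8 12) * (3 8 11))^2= (3 12 11 8 4)= [0, 1, 2, 12, 3, 5, 6, 7, 4, 9, 10, 8, 11]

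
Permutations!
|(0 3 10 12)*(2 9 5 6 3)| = 8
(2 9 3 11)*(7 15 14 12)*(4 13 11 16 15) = (2 9 3 16 15 14 12 7 4 13 11) = [0, 1, 9, 16, 13, 5, 6, 4, 8, 3, 10, 2, 7, 11, 12, 14, 15]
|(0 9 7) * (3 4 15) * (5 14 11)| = |(0 9 7)(3 4 15)(5 14 11)| = 3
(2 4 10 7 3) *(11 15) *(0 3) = [3, 1, 4, 2, 10, 5, 6, 0, 8, 9, 7, 15, 12, 13, 14, 11] = (0 3 2 4 10 7)(11 15)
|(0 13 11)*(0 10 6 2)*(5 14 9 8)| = |(0 13 11 10 6 2)(5 14 9 8)| = 12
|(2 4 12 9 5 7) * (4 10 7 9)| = 6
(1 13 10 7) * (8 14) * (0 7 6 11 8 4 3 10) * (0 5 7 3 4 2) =(0 3 10 6 11 8 14 2)(1 13 5 7) =[3, 13, 0, 10, 4, 7, 11, 1, 14, 9, 6, 8, 12, 5, 2]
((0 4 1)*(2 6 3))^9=(6)=[0, 1, 2, 3, 4, 5, 6]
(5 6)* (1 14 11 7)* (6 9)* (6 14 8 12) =[0, 8, 2, 3, 4, 9, 5, 1, 12, 14, 10, 7, 6, 13, 11] =(1 8 12 6 5 9 14 11 7)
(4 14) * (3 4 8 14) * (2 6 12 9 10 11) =[0, 1, 6, 4, 3, 5, 12, 7, 14, 10, 11, 2, 9, 13, 8] =(2 6 12 9 10 11)(3 4)(8 14)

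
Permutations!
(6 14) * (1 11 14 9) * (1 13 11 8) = [0, 8, 2, 3, 4, 5, 9, 7, 1, 13, 10, 14, 12, 11, 6] = (1 8)(6 9 13 11 14)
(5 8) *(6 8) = (5 6 8) = [0, 1, 2, 3, 4, 6, 8, 7, 5]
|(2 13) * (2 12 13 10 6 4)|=4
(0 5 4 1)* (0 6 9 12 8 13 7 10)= (0 5 4 1 6 9 12 8 13 7 10)= [5, 6, 2, 3, 1, 4, 9, 10, 13, 12, 0, 11, 8, 7]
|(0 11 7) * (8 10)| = |(0 11 7)(8 10)| = 6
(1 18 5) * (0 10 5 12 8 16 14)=(0 10 5 1 18 12 8 16 14)=[10, 18, 2, 3, 4, 1, 6, 7, 16, 9, 5, 11, 8, 13, 0, 15, 14, 17, 12]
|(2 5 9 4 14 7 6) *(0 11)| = |(0 11)(2 5 9 4 14 7 6)| = 14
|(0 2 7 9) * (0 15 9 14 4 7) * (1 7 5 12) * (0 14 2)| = |(1 7 2 14 4 5 12)(9 15)| = 14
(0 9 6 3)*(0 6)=[9, 1, 2, 6, 4, 5, 3, 7, 8, 0]=(0 9)(3 6)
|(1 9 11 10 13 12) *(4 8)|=6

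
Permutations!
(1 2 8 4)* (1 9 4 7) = (1 2 8 7)(4 9) = [0, 2, 8, 3, 9, 5, 6, 1, 7, 4]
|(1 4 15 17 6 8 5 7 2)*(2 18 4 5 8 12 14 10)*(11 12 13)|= |(1 5 7 18 4 15 17 6 13 11 12 14 10 2)|= 14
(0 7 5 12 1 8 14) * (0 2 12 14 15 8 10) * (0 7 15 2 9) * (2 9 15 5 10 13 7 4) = [5, 13, 12, 3, 2, 14, 6, 10, 9, 0, 4, 11, 1, 7, 15, 8] = (0 5 14 15 8 9)(1 13 7 10 4 2 12)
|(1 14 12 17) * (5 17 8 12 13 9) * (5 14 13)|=6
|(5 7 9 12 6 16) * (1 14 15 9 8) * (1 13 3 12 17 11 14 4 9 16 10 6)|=|(1 4 9 17 11 14 15 16 5 7 8 13 3 12)(6 10)|=14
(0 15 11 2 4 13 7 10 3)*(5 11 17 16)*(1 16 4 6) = (0 15 17 4 13 7 10 3)(1 16 5 11 2 6) = [15, 16, 6, 0, 13, 11, 1, 10, 8, 9, 3, 2, 12, 7, 14, 17, 5, 4]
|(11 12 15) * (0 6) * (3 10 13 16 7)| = |(0 6)(3 10 13 16 7)(11 12 15)| = 30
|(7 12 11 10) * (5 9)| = 4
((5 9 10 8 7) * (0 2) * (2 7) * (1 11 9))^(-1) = (0 2 8 10 9 11 1 5 7) = [2, 5, 8, 3, 4, 7, 6, 0, 10, 11, 9, 1]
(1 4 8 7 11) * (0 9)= (0 9)(1 4 8 7 11)= [9, 4, 2, 3, 8, 5, 6, 11, 7, 0, 10, 1]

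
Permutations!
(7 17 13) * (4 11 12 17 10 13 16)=(4 11 12 17 16)(7 10 13)=[0, 1, 2, 3, 11, 5, 6, 10, 8, 9, 13, 12, 17, 7, 14, 15, 4, 16]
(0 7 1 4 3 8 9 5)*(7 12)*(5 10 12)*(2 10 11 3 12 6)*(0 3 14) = (0 5 3 8 9 11 14)(1 4 12 7)(2 10 6) = [5, 4, 10, 8, 12, 3, 2, 1, 9, 11, 6, 14, 7, 13, 0]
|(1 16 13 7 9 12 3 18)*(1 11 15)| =|(1 16 13 7 9 12 3 18 11 15)| =10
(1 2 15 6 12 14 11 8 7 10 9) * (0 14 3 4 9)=[14, 2, 15, 4, 9, 5, 12, 10, 7, 1, 0, 8, 3, 13, 11, 6]=(0 14 11 8 7 10)(1 2 15 6 12 3 4 9)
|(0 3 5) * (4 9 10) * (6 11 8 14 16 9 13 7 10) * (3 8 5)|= 8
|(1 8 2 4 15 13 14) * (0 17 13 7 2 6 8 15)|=18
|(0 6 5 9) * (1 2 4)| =12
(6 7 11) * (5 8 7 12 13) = (5 8 7 11 6 12 13) = [0, 1, 2, 3, 4, 8, 12, 11, 7, 9, 10, 6, 13, 5]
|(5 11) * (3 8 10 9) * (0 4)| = |(0 4)(3 8 10 9)(5 11)| = 4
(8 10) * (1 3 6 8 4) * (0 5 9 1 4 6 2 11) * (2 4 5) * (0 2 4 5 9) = (0 4 9 1 3 5)(2 11)(6 8 10) = [4, 3, 11, 5, 9, 0, 8, 7, 10, 1, 6, 2]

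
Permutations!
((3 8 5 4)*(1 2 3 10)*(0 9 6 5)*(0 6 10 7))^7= (0 6 1 7 8 10 4 3 9 5 2)= [6, 7, 0, 9, 3, 2, 1, 8, 10, 5, 4]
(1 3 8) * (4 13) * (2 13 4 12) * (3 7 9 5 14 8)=[0, 7, 13, 3, 4, 14, 6, 9, 1, 5, 10, 11, 2, 12, 8]=(1 7 9 5 14 8)(2 13 12)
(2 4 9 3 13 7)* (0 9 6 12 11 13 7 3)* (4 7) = (0 9)(2 7)(3 4 6 12 11 13) = [9, 1, 7, 4, 6, 5, 12, 2, 8, 0, 10, 13, 11, 3]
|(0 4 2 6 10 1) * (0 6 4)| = |(1 6 10)(2 4)| = 6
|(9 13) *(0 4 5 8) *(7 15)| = 4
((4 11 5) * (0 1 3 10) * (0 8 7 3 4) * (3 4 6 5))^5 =(0 1 6 5)(3 11 4 7 8 10) =[1, 6, 2, 11, 7, 0, 5, 8, 10, 9, 3, 4]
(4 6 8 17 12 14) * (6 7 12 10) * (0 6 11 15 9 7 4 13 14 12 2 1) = [6, 0, 1, 3, 4, 5, 8, 2, 17, 7, 11, 15, 12, 14, 13, 9, 16, 10] = (0 6 8 17 10 11 15 9 7 2 1)(13 14)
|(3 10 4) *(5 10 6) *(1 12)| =10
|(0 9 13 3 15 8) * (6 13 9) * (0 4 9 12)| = 9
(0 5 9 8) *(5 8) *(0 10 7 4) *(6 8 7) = [7, 1, 2, 3, 0, 9, 8, 4, 10, 5, 6] = (0 7 4)(5 9)(6 8 10)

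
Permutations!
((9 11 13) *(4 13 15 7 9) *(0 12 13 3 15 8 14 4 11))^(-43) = [12, 1, 2, 15, 3, 5, 6, 9, 14, 0, 10, 8, 13, 11, 4, 7] = (0 12 13 11 8 14 4 3 15 7 9)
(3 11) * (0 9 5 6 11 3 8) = (0 9 5 6 11 8) = [9, 1, 2, 3, 4, 6, 11, 7, 0, 5, 10, 8]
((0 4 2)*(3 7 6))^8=(0 2 4)(3 6 7)=[2, 1, 4, 6, 0, 5, 7, 3]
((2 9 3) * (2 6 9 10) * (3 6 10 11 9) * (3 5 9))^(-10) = [0, 1, 3, 2, 4, 6, 9, 7, 8, 5, 11, 10] = (2 3)(5 6 9)(10 11)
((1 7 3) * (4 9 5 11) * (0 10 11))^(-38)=(0 9 11)(1 7 3)(4 10 5)=[9, 7, 2, 1, 10, 4, 6, 3, 8, 11, 5, 0]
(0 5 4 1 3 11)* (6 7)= (0 5 4 1 3 11)(6 7)= [5, 3, 2, 11, 1, 4, 7, 6, 8, 9, 10, 0]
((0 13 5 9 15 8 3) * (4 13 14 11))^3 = [4, 1, 2, 11, 9, 8, 6, 7, 14, 3, 10, 5, 12, 15, 13, 0] = (0 4 9 3 11 5 8 14 13 15)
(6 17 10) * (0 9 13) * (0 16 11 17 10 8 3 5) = (0 9 13 16 11 17 8 3 5)(6 10) = [9, 1, 2, 5, 4, 0, 10, 7, 3, 13, 6, 17, 12, 16, 14, 15, 11, 8]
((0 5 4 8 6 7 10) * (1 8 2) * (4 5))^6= (0 7 8 2)(1 4 10 6)= [7, 4, 0, 3, 10, 5, 1, 8, 2, 9, 6]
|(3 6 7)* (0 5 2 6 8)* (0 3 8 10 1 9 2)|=|(0 5)(1 9 2 6 7 8 3 10)|=8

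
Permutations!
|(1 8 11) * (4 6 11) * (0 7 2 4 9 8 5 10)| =|(0 7 2 4 6 11 1 5 10)(8 9)| =18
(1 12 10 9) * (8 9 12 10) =(1 10 12 8 9) =[0, 10, 2, 3, 4, 5, 6, 7, 9, 1, 12, 11, 8]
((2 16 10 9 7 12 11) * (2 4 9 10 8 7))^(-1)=(2 9 4 11 12 7 8 16)=[0, 1, 9, 3, 11, 5, 6, 8, 16, 4, 10, 12, 7, 13, 14, 15, 2]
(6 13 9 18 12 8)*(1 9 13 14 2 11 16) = (1 9 18 12 8 6 14 2 11 16) = [0, 9, 11, 3, 4, 5, 14, 7, 6, 18, 10, 16, 8, 13, 2, 15, 1, 17, 12]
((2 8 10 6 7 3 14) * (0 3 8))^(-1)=(0 2 14 3)(6 10 8 7)=[2, 1, 14, 0, 4, 5, 10, 6, 7, 9, 8, 11, 12, 13, 3]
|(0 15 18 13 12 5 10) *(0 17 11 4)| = |(0 15 18 13 12 5 10 17 11 4)| = 10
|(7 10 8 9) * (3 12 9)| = 6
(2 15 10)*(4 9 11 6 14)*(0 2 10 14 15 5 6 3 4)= (0 2 5 6 15 14)(3 4 9 11)= [2, 1, 5, 4, 9, 6, 15, 7, 8, 11, 10, 3, 12, 13, 0, 14]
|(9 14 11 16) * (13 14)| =5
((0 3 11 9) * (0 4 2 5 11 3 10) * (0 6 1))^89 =[10, 0, 4, 3, 9, 2, 1, 7, 8, 11, 6, 5] =(0 10 6 1)(2 4 9 11 5)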